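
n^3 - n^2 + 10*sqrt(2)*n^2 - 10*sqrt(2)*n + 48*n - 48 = (n - 1)*(n + 4*sqrt(2))*(n + 6*sqrt(2))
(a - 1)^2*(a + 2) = a^3 - 3*a + 2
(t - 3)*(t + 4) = t^2 + t - 12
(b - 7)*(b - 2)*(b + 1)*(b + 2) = b^4 - 6*b^3 - 11*b^2 + 24*b + 28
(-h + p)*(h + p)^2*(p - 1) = -h^3*p + h^3 - h^2*p^2 + h^2*p + h*p^3 - h*p^2 + p^4 - p^3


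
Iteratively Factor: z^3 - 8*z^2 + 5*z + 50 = (z + 2)*(z^2 - 10*z + 25) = (z - 5)*(z + 2)*(z - 5)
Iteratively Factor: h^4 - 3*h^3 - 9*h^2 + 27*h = (h - 3)*(h^3 - 9*h) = h*(h - 3)*(h^2 - 9) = h*(h - 3)^2*(h + 3)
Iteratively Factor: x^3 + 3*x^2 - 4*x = (x - 1)*(x^2 + 4*x) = (x - 1)*(x + 4)*(x)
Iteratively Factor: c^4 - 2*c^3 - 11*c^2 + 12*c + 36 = (c + 2)*(c^3 - 4*c^2 - 3*c + 18) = (c - 3)*(c + 2)*(c^2 - c - 6) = (c - 3)^2*(c + 2)*(c + 2)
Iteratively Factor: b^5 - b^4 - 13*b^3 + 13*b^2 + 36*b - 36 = (b + 3)*(b^4 - 4*b^3 - b^2 + 16*b - 12) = (b - 2)*(b + 3)*(b^3 - 2*b^2 - 5*b + 6) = (b - 2)*(b + 2)*(b + 3)*(b^2 - 4*b + 3) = (b - 2)*(b - 1)*(b + 2)*(b + 3)*(b - 3)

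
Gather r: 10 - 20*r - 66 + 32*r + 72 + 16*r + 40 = 28*r + 56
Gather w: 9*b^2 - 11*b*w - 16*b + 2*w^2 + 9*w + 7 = 9*b^2 - 16*b + 2*w^2 + w*(9 - 11*b) + 7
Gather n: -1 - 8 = -9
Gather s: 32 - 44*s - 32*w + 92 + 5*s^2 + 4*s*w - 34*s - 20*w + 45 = 5*s^2 + s*(4*w - 78) - 52*w + 169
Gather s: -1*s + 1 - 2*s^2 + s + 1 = 2 - 2*s^2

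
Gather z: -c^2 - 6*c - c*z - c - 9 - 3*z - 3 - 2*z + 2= -c^2 - 7*c + z*(-c - 5) - 10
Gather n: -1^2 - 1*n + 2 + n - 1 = 0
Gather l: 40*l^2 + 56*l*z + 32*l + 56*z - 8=40*l^2 + l*(56*z + 32) + 56*z - 8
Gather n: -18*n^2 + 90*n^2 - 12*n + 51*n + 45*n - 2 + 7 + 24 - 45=72*n^2 + 84*n - 16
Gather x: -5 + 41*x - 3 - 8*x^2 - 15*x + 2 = -8*x^2 + 26*x - 6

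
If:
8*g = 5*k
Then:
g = 5*k/8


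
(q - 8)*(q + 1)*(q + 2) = q^3 - 5*q^2 - 22*q - 16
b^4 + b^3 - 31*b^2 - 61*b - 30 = (b - 6)*(b + 1)^2*(b + 5)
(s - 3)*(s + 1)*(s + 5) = s^3 + 3*s^2 - 13*s - 15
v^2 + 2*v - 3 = (v - 1)*(v + 3)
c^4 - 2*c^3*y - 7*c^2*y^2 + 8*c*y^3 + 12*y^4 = (c - 3*y)*(c - 2*y)*(c + y)*(c + 2*y)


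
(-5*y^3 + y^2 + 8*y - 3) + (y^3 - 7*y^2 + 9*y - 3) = -4*y^3 - 6*y^2 + 17*y - 6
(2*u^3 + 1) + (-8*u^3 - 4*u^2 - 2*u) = -6*u^3 - 4*u^2 - 2*u + 1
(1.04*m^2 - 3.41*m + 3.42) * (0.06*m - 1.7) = 0.0624*m^3 - 1.9726*m^2 + 6.0022*m - 5.814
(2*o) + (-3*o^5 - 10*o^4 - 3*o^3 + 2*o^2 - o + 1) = -3*o^5 - 10*o^4 - 3*o^3 + 2*o^2 + o + 1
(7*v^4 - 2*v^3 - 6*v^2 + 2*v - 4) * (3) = 21*v^4 - 6*v^3 - 18*v^2 + 6*v - 12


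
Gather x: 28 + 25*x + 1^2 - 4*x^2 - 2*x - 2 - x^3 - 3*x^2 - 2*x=-x^3 - 7*x^2 + 21*x + 27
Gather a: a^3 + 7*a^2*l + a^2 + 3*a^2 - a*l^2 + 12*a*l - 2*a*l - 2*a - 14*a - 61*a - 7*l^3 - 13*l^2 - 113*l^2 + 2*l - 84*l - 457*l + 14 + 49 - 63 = a^3 + a^2*(7*l + 4) + a*(-l^2 + 10*l - 77) - 7*l^3 - 126*l^2 - 539*l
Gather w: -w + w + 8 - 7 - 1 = 0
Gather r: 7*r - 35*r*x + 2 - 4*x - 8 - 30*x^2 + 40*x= r*(7 - 35*x) - 30*x^2 + 36*x - 6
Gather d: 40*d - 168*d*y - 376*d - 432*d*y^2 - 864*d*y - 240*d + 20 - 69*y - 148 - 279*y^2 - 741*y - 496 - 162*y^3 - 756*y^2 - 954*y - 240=d*(-432*y^2 - 1032*y - 576) - 162*y^3 - 1035*y^2 - 1764*y - 864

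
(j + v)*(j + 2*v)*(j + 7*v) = j^3 + 10*j^2*v + 23*j*v^2 + 14*v^3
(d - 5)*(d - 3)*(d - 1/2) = d^3 - 17*d^2/2 + 19*d - 15/2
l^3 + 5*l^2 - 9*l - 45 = (l - 3)*(l + 3)*(l + 5)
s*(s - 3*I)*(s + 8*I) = s^3 + 5*I*s^2 + 24*s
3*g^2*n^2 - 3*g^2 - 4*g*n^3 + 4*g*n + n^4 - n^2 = (-3*g + n)*(-g + n)*(n - 1)*(n + 1)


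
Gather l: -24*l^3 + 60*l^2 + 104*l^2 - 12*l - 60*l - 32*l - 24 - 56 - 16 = -24*l^3 + 164*l^2 - 104*l - 96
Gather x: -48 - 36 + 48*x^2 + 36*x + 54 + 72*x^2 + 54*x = 120*x^2 + 90*x - 30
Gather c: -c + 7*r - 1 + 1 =-c + 7*r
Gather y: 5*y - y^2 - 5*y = -y^2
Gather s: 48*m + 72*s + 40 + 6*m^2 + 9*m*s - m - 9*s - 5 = 6*m^2 + 47*m + s*(9*m + 63) + 35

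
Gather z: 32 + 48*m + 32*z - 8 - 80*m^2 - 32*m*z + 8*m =-80*m^2 + 56*m + z*(32 - 32*m) + 24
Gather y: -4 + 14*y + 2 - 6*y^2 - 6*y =-6*y^2 + 8*y - 2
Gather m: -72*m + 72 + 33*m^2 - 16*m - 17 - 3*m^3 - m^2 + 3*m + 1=-3*m^3 + 32*m^2 - 85*m + 56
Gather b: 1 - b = 1 - b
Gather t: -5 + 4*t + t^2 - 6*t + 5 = t^2 - 2*t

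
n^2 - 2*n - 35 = (n - 7)*(n + 5)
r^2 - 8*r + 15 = (r - 5)*(r - 3)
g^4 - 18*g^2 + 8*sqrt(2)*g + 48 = (g - 2*sqrt(2))^2*(g + sqrt(2))*(g + 3*sqrt(2))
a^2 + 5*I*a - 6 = (a + 2*I)*(a + 3*I)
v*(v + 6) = v^2 + 6*v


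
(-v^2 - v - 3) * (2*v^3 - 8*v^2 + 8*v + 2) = -2*v^5 + 6*v^4 - 6*v^3 + 14*v^2 - 26*v - 6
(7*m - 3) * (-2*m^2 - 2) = -14*m^3 + 6*m^2 - 14*m + 6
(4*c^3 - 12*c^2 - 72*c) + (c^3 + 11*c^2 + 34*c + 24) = 5*c^3 - c^2 - 38*c + 24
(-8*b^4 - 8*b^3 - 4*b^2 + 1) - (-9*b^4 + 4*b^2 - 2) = b^4 - 8*b^3 - 8*b^2 + 3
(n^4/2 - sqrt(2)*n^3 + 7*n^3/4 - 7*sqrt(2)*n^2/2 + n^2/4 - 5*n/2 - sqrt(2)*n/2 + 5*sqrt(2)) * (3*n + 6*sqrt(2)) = 3*n^5/2 + 21*n^4/4 - 45*n^3/4 - 99*n^2/2 - 6*n + 60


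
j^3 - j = j*(j - 1)*(j + 1)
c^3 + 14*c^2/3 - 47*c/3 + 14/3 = (c - 2)*(c - 1/3)*(c + 7)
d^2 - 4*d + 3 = (d - 3)*(d - 1)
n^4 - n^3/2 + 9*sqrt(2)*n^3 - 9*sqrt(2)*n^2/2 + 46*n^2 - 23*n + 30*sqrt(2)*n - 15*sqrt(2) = (n - 1/2)*(n + sqrt(2))*(n + 3*sqrt(2))*(n + 5*sqrt(2))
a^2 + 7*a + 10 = (a + 2)*(a + 5)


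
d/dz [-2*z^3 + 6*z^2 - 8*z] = -6*z^2 + 12*z - 8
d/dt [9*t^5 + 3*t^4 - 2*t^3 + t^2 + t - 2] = 45*t^4 + 12*t^3 - 6*t^2 + 2*t + 1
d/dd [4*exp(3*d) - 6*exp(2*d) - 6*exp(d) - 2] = (12*exp(2*d) - 12*exp(d) - 6)*exp(d)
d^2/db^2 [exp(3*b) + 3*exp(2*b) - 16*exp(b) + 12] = (9*exp(2*b) + 12*exp(b) - 16)*exp(b)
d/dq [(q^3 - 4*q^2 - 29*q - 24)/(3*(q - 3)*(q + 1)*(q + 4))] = 2*(q^2 + 4*q + 14)/(q^4 + 2*q^3 - 23*q^2 - 24*q + 144)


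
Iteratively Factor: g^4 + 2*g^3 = (g)*(g^3 + 2*g^2) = g*(g + 2)*(g^2) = g^2*(g + 2)*(g)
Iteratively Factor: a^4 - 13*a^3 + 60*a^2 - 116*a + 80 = (a - 2)*(a^3 - 11*a^2 + 38*a - 40) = (a - 2)^2*(a^2 - 9*a + 20) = (a - 4)*(a - 2)^2*(a - 5)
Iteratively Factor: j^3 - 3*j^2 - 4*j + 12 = (j - 3)*(j^2 - 4) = (j - 3)*(j + 2)*(j - 2)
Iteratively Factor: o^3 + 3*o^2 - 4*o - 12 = (o - 2)*(o^2 + 5*o + 6) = (o - 2)*(o + 2)*(o + 3)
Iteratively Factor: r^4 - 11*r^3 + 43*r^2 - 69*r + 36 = (r - 3)*(r^3 - 8*r^2 + 19*r - 12) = (r - 4)*(r - 3)*(r^2 - 4*r + 3) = (r - 4)*(r - 3)*(r - 1)*(r - 3)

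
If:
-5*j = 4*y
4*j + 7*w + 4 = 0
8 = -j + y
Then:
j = -32/9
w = 92/63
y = 40/9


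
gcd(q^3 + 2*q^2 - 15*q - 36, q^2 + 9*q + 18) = q + 3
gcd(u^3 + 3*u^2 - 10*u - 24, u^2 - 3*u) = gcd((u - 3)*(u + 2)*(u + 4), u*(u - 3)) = u - 3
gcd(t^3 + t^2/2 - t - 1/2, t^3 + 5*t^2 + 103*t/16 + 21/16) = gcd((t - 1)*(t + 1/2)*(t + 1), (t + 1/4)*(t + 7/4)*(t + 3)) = 1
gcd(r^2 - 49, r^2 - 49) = r^2 - 49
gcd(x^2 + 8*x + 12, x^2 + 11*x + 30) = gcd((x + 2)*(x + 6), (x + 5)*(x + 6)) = x + 6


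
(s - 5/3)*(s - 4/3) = s^2 - 3*s + 20/9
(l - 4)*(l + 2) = l^2 - 2*l - 8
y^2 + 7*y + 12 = (y + 3)*(y + 4)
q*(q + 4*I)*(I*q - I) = I*q^3 - 4*q^2 - I*q^2 + 4*q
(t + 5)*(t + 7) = t^2 + 12*t + 35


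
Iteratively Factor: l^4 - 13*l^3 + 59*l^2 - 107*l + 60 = (l - 4)*(l^3 - 9*l^2 + 23*l - 15) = (l - 4)*(l - 3)*(l^2 - 6*l + 5) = (l - 4)*(l - 3)*(l - 1)*(l - 5)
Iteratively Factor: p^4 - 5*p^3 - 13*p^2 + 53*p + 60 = (p - 4)*(p^3 - p^2 - 17*p - 15) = (p - 4)*(p + 1)*(p^2 - 2*p - 15) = (p - 5)*(p - 4)*(p + 1)*(p + 3)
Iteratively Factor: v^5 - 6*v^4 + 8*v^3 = (v - 4)*(v^4 - 2*v^3) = (v - 4)*(v - 2)*(v^3) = v*(v - 4)*(v - 2)*(v^2) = v^2*(v - 4)*(v - 2)*(v)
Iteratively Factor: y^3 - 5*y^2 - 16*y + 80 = (y + 4)*(y^2 - 9*y + 20) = (y - 5)*(y + 4)*(y - 4)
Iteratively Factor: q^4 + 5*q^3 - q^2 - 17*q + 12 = (q + 4)*(q^3 + q^2 - 5*q + 3) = (q - 1)*(q + 4)*(q^2 + 2*q - 3) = (q - 1)*(q + 3)*(q + 4)*(q - 1)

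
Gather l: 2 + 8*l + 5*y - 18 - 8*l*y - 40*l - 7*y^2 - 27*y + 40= l*(-8*y - 32) - 7*y^2 - 22*y + 24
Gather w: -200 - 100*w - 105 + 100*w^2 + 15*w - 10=100*w^2 - 85*w - 315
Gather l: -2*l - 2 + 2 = -2*l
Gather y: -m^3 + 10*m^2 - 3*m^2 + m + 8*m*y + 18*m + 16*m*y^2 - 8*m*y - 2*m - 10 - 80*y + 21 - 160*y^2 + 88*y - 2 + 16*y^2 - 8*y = -m^3 + 7*m^2 + 17*m + y^2*(16*m - 144) + 9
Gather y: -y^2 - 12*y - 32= -y^2 - 12*y - 32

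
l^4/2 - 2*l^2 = l^2*(l/2 + 1)*(l - 2)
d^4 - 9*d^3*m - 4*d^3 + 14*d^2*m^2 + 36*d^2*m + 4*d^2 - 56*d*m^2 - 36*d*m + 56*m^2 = (d - 2)^2*(d - 7*m)*(d - 2*m)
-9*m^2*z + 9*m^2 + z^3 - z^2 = (-3*m + z)*(3*m + z)*(z - 1)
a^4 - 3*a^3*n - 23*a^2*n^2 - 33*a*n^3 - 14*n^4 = (a - 7*n)*(a + n)^2*(a + 2*n)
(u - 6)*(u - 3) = u^2 - 9*u + 18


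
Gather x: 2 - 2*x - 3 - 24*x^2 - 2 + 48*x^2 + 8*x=24*x^2 + 6*x - 3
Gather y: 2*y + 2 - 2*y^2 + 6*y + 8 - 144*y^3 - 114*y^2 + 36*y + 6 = -144*y^3 - 116*y^2 + 44*y + 16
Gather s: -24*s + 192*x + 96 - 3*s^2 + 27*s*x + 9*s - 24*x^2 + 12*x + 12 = -3*s^2 + s*(27*x - 15) - 24*x^2 + 204*x + 108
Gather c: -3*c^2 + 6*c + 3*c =-3*c^2 + 9*c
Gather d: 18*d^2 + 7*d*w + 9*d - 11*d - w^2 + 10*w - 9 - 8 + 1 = 18*d^2 + d*(7*w - 2) - w^2 + 10*w - 16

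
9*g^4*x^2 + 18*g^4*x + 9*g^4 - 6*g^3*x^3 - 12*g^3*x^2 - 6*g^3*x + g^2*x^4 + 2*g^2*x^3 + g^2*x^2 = (-3*g + x)^2*(g*x + g)^2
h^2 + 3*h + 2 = (h + 1)*(h + 2)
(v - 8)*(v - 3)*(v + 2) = v^3 - 9*v^2 + 2*v + 48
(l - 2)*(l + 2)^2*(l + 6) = l^4 + 8*l^3 + 8*l^2 - 32*l - 48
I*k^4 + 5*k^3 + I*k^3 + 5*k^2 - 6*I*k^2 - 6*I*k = k*(k - 3*I)*(k - 2*I)*(I*k + I)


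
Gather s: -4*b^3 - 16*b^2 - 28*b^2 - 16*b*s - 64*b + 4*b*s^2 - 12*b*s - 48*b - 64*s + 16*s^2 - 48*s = -4*b^3 - 44*b^2 - 112*b + s^2*(4*b + 16) + s*(-28*b - 112)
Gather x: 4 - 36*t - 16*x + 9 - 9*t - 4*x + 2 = -45*t - 20*x + 15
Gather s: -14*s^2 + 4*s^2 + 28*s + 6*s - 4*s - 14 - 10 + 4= -10*s^2 + 30*s - 20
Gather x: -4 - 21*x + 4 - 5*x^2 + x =-5*x^2 - 20*x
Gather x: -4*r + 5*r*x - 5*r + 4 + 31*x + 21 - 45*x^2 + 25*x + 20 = -9*r - 45*x^2 + x*(5*r + 56) + 45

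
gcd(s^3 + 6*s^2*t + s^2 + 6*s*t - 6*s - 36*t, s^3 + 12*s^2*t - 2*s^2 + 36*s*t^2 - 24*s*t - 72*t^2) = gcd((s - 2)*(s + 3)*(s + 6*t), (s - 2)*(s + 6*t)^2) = s^2 + 6*s*t - 2*s - 12*t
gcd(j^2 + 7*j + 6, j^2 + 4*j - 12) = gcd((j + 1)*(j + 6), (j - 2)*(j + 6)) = j + 6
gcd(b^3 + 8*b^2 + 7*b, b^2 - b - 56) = b + 7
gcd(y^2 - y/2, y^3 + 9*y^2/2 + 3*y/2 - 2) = y - 1/2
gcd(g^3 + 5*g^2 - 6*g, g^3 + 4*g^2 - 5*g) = g^2 - g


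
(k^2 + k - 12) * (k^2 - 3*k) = k^4 - 2*k^3 - 15*k^2 + 36*k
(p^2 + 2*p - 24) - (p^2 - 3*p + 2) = 5*p - 26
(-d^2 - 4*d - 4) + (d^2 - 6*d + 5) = 1 - 10*d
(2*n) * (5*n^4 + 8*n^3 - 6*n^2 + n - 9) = 10*n^5 + 16*n^4 - 12*n^3 + 2*n^2 - 18*n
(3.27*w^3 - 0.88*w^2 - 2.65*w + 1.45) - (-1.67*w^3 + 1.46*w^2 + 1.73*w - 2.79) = 4.94*w^3 - 2.34*w^2 - 4.38*w + 4.24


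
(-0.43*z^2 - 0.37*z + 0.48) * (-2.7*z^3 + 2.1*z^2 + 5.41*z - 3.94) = 1.161*z^5 + 0.096*z^4 - 4.3993*z^3 + 0.7005*z^2 + 4.0546*z - 1.8912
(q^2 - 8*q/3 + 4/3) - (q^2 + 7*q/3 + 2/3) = 2/3 - 5*q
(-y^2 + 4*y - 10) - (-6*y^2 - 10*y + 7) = 5*y^2 + 14*y - 17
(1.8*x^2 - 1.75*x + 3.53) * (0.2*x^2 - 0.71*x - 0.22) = 0.36*x^4 - 1.628*x^3 + 1.5525*x^2 - 2.1213*x - 0.7766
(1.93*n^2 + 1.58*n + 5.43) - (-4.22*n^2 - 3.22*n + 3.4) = 6.15*n^2 + 4.8*n + 2.03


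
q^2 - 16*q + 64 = (q - 8)^2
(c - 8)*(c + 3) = c^2 - 5*c - 24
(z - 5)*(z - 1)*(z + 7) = z^3 + z^2 - 37*z + 35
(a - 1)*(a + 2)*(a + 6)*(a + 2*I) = a^4 + 7*a^3 + 2*I*a^3 + 4*a^2 + 14*I*a^2 - 12*a + 8*I*a - 24*I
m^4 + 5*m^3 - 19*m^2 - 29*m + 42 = (m - 3)*(m - 1)*(m + 2)*(m + 7)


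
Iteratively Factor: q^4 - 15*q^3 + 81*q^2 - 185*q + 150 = (q - 3)*(q^3 - 12*q^2 + 45*q - 50) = (q - 5)*(q - 3)*(q^2 - 7*q + 10) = (q - 5)^2*(q - 3)*(q - 2)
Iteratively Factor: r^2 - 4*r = (r)*(r - 4)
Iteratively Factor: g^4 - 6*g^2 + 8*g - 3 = (g - 1)*(g^3 + g^2 - 5*g + 3) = (g - 1)*(g + 3)*(g^2 - 2*g + 1) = (g - 1)^2*(g + 3)*(g - 1)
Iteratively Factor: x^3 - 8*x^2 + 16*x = (x - 4)*(x^2 - 4*x) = (x - 4)^2*(x)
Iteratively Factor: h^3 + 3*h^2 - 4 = (h + 2)*(h^2 + h - 2) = (h + 2)^2*(h - 1)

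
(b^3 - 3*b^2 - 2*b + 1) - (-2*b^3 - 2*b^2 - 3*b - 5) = 3*b^3 - b^2 + b + 6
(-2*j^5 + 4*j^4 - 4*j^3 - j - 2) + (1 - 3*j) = -2*j^5 + 4*j^4 - 4*j^3 - 4*j - 1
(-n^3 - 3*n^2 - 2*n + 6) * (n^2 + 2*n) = -n^5 - 5*n^4 - 8*n^3 + 2*n^2 + 12*n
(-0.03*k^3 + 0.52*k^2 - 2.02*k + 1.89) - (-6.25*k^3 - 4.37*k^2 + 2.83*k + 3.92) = 6.22*k^3 + 4.89*k^2 - 4.85*k - 2.03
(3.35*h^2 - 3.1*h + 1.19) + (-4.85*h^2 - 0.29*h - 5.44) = -1.5*h^2 - 3.39*h - 4.25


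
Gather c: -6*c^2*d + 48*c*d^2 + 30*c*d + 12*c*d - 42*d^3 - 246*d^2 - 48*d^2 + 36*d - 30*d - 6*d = -6*c^2*d + c*(48*d^2 + 42*d) - 42*d^3 - 294*d^2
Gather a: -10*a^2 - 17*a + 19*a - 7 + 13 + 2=-10*a^2 + 2*a + 8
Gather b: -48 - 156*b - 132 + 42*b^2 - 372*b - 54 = 42*b^2 - 528*b - 234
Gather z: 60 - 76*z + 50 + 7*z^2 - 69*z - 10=7*z^2 - 145*z + 100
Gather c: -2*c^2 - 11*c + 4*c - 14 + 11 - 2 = -2*c^2 - 7*c - 5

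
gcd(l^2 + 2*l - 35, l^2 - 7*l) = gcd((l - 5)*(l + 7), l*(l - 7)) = 1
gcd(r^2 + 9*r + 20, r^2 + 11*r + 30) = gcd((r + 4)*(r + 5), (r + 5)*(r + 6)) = r + 5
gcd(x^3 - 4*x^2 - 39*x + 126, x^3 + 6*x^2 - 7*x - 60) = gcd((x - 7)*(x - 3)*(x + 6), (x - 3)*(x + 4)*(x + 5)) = x - 3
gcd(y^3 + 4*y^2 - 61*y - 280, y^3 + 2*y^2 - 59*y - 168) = y^2 - y - 56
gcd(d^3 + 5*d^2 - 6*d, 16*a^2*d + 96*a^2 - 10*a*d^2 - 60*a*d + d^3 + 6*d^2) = d + 6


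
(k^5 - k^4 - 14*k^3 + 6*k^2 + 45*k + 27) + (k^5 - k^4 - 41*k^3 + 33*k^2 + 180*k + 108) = 2*k^5 - 2*k^4 - 55*k^3 + 39*k^2 + 225*k + 135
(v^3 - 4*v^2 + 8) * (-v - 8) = -v^4 - 4*v^3 + 32*v^2 - 8*v - 64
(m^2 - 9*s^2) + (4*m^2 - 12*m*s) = 5*m^2 - 12*m*s - 9*s^2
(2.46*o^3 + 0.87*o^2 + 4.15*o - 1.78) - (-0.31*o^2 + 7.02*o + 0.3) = 2.46*o^3 + 1.18*o^2 - 2.87*o - 2.08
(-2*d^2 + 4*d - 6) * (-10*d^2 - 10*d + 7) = 20*d^4 - 20*d^3 + 6*d^2 + 88*d - 42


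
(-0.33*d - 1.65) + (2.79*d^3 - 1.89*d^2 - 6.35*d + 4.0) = 2.79*d^3 - 1.89*d^2 - 6.68*d + 2.35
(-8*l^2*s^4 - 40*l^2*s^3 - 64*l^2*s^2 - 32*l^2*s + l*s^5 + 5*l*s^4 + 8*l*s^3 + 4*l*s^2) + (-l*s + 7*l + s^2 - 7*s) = -8*l^2*s^4 - 40*l^2*s^3 - 64*l^2*s^2 - 32*l^2*s + l*s^5 + 5*l*s^4 + 8*l*s^3 + 4*l*s^2 - l*s + 7*l + s^2 - 7*s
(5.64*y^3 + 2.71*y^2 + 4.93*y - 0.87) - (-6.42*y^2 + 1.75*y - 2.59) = 5.64*y^3 + 9.13*y^2 + 3.18*y + 1.72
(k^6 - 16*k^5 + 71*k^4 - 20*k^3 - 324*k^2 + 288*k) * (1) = k^6 - 16*k^5 + 71*k^4 - 20*k^3 - 324*k^2 + 288*k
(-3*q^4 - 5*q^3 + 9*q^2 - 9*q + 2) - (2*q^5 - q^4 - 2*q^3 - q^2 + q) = -2*q^5 - 2*q^4 - 3*q^3 + 10*q^2 - 10*q + 2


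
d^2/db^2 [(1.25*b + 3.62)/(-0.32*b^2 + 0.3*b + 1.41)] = ((0.64*b - 0.3)*(1.25*b + 3.62)*(1.28*b - 0.6) + (2.4*b + 1.5668)*(-0.32*b^2 + 0.3*b + 1.41))/(-0.32*b^2 + 0.3*b + 1.41)^3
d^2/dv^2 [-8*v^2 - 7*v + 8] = -16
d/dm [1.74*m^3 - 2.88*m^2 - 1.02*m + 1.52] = 5.22*m^2 - 5.76*m - 1.02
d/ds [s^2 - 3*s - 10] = 2*s - 3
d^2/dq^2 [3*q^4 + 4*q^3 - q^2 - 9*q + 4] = 36*q^2 + 24*q - 2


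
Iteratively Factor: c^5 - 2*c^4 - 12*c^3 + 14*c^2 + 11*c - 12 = (c + 3)*(c^4 - 5*c^3 + 3*c^2 + 5*c - 4) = (c - 1)*(c + 3)*(c^3 - 4*c^2 - c + 4) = (c - 1)*(c + 1)*(c + 3)*(c^2 - 5*c + 4) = (c - 4)*(c - 1)*(c + 1)*(c + 3)*(c - 1)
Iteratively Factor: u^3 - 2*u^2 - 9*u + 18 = (u - 3)*(u^2 + u - 6) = (u - 3)*(u + 3)*(u - 2)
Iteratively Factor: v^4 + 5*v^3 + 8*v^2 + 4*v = (v + 2)*(v^3 + 3*v^2 + 2*v) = (v + 2)^2*(v^2 + v) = v*(v + 2)^2*(v + 1)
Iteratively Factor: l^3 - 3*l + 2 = (l - 1)*(l^2 + l - 2) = (l - 1)^2*(l + 2)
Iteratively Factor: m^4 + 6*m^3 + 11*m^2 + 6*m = (m + 1)*(m^3 + 5*m^2 + 6*m) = m*(m + 1)*(m^2 + 5*m + 6) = m*(m + 1)*(m + 3)*(m + 2)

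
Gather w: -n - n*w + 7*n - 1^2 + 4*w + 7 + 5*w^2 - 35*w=6*n + 5*w^2 + w*(-n - 31) + 6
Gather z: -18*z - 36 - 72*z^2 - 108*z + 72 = -72*z^2 - 126*z + 36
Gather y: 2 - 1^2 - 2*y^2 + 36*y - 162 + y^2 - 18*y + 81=-y^2 + 18*y - 80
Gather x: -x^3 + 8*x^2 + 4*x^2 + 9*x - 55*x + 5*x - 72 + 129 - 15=-x^3 + 12*x^2 - 41*x + 42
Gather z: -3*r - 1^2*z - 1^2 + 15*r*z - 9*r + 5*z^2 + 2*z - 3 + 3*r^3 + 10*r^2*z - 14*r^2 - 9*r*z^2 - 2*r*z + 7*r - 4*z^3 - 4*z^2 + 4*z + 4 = 3*r^3 - 14*r^2 - 5*r - 4*z^3 + z^2*(1 - 9*r) + z*(10*r^2 + 13*r + 5)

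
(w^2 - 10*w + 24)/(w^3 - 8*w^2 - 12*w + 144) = (w - 4)/(w^2 - 2*w - 24)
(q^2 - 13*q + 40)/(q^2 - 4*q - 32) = (q - 5)/(q + 4)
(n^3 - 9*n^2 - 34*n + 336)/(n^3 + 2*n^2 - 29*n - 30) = (n^2 - 15*n + 56)/(n^2 - 4*n - 5)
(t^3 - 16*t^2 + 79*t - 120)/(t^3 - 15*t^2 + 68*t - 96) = (t - 5)/(t - 4)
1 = 1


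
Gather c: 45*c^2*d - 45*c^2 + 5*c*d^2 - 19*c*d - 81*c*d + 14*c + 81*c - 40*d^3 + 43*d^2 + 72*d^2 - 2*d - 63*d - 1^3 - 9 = c^2*(45*d - 45) + c*(5*d^2 - 100*d + 95) - 40*d^3 + 115*d^2 - 65*d - 10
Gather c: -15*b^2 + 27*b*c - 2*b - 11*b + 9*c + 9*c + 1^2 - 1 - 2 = -15*b^2 - 13*b + c*(27*b + 18) - 2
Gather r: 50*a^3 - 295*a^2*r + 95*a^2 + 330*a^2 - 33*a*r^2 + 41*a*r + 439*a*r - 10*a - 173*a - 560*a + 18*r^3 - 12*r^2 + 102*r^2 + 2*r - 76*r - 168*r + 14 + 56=50*a^3 + 425*a^2 - 743*a + 18*r^3 + r^2*(90 - 33*a) + r*(-295*a^2 + 480*a - 242) + 70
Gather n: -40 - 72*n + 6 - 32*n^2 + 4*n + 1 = -32*n^2 - 68*n - 33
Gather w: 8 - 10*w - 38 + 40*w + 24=30*w - 6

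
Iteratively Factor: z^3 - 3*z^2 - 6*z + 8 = (z + 2)*(z^2 - 5*z + 4) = (z - 4)*(z + 2)*(z - 1)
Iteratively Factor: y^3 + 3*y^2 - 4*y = (y - 1)*(y^2 + 4*y) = y*(y - 1)*(y + 4)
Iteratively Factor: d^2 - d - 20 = (d - 5)*(d + 4)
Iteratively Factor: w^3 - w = (w + 1)*(w^2 - w) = w*(w + 1)*(w - 1)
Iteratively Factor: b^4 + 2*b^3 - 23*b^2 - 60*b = (b)*(b^3 + 2*b^2 - 23*b - 60) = b*(b - 5)*(b^2 + 7*b + 12) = b*(b - 5)*(b + 4)*(b + 3)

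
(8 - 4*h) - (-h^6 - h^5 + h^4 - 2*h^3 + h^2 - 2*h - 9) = h^6 + h^5 - h^4 + 2*h^3 - h^2 - 2*h + 17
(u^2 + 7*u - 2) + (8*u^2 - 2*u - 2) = 9*u^2 + 5*u - 4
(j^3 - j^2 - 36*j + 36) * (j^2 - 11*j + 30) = j^5 - 12*j^4 + 5*j^3 + 402*j^2 - 1476*j + 1080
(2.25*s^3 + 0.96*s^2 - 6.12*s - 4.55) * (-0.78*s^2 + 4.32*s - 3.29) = -1.755*s^5 + 8.9712*s^4 + 1.5183*s^3 - 26.0478*s^2 + 0.478800000000003*s + 14.9695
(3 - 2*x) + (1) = 4 - 2*x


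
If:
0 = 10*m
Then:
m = 0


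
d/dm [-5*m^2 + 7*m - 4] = 7 - 10*m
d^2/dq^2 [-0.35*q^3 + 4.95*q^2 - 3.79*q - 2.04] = 9.9 - 2.1*q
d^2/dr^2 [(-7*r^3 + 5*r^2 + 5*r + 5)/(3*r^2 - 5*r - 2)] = 2*(-97*r^3 + 15*r^2 - 219*r + 125)/(27*r^6 - 135*r^5 + 171*r^4 + 55*r^3 - 114*r^2 - 60*r - 8)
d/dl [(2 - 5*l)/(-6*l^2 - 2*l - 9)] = (-30*l^2 + 24*l + 49)/(36*l^4 + 24*l^3 + 112*l^2 + 36*l + 81)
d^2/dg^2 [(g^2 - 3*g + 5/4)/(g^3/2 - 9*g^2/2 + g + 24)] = (4*g^6 - 36*g^5 + 330*g^4 - 2580*g^3 + 9885*g^2 - 16542*g + 12548)/(g^9 - 27*g^8 + 249*g^7 - 693*g^6 - 2094*g^5 + 12132*g^4 + 1736*g^3 - 61632*g^2 + 13824*g + 110592)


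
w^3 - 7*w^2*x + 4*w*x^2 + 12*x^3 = (w - 6*x)*(w - 2*x)*(w + x)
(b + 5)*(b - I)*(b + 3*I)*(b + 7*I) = b^4 + 5*b^3 + 9*I*b^3 - 11*b^2 + 45*I*b^2 - 55*b + 21*I*b + 105*I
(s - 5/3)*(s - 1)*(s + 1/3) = s^3 - 7*s^2/3 + 7*s/9 + 5/9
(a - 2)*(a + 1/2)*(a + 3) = a^3 + 3*a^2/2 - 11*a/2 - 3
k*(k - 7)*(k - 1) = k^3 - 8*k^2 + 7*k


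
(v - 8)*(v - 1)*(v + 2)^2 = v^4 - 5*v^3 - 24*v^2 - 4*v + 32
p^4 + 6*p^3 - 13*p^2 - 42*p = p*(p - 3)*(p + 2)*(p + 7)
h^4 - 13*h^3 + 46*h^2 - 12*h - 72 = (h - 6)^2*(h - 2)*(h + 1)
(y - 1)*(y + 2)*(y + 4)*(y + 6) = y^4 + 11*y^3 + 32*y^2 + 4*y - 48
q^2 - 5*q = q*(q - 5)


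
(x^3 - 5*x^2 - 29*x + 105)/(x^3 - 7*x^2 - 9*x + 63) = (x + 5)/(x + 3)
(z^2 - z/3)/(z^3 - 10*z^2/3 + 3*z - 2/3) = z/(z^2 - 3*z + 2)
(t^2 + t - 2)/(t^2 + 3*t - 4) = (t + 2)/(t + 4)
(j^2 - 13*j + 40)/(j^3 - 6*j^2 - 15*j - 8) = (j - 5)/(j^2 + 2*j + 1)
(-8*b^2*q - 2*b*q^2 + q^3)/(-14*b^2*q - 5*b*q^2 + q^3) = (-4*b + q)/(-7*b + q)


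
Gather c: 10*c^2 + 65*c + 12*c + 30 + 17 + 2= 10*c^2 + 77*c + 49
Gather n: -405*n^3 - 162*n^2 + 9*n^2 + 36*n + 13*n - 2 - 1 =-405*n^3 - 153*n^2 + 49*n - 3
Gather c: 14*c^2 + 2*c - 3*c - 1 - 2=14*c^2 - c - 3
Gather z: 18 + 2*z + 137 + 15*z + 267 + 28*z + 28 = 45*z + 450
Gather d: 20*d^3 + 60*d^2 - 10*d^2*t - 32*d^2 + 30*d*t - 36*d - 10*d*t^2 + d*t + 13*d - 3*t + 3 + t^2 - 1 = 20*d^3 + d^2*(28 - 10*t) + d*(-10*t^2 + 31*t - 23) + t^2 - 3*t + 2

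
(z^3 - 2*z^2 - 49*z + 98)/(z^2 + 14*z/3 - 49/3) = 3*(z^2 - 9*z + 14)/(3*z - 7)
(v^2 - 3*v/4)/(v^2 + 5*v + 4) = v*(4*v - 3)/(4*(v^2 + 5*v + 4))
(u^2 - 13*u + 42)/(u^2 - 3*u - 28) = (u - 6)/(u + 4)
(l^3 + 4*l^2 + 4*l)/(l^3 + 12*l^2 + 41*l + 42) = l*(l + 2)/(l^2 + 10*l + 21)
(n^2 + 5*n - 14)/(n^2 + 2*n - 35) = (n - 2)/(n - 5)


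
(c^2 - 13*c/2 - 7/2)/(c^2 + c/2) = (c - 7)/c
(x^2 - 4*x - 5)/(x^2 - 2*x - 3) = (x - 5)/(x - 3)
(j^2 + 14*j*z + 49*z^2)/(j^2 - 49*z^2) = (-j - 7*z)/(-j + 7*z)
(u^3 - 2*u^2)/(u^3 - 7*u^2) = (u - 2)/(u - 7)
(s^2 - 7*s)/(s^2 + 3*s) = (s - 7)/(s + 3)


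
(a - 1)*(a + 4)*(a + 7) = a^3 + 10*a^2 + 17*a - 28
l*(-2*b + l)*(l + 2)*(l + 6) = -2*b*l^3 - 16*b*l^2 - 24*b*l + l^4 + 8*l^3 + 12*l^2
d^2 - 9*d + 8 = (d - 8)*(d - 1)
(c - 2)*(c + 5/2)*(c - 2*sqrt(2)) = c^3 - 2*sqrt(2)*c^2 + c^2/2 - 5*c - sqrt(2)*c + 10*sqrt(2)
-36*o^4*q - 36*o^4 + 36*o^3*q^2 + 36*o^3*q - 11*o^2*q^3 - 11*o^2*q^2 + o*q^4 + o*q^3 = (-6*o + q)*(-3*o + q)*(-2*o + q)*(o*q + o)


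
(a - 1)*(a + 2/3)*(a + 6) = a^3 + 17*a^2/3 - 8*a/3 - 4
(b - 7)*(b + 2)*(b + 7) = b^3 + 2*b^2 - 49*b - 98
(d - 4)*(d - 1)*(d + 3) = d^3 - 2*d^2 - 11*d + 12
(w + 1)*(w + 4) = w^2 + 5*w + 4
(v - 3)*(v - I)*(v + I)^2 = v^4 - 3*v^3 + I*v^3 + v^2 - 3*I*v^2 - 3*v + I*v - 3*I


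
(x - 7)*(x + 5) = x^2 - 2*x - 35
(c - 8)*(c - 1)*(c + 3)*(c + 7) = c^4 + c^3 - 61*c^2 - 109*c + 168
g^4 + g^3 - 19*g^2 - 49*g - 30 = (g - 5)*(g + 1)*(g + 2)*(g + 3)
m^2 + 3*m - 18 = (m - 3)*(m + 6)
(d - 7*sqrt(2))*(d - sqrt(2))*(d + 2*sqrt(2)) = d^3 - 6*sqrt(2)*d^2 - 18*d + 28*sqrt(2)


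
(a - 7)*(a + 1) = a^2 - 6*a - 7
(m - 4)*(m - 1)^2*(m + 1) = m^4 - 5*m^3 + 3*m^2 + 5*m - 4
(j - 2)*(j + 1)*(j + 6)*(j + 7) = j^4 + 12*j^3 + 27*j^2 - 68*j - 84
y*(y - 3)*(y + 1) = y^3 - 2*y^2 - 3*y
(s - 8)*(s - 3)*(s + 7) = s^3 - 4*s^2 - 53*s + 168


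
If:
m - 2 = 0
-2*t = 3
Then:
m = 2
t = -3/2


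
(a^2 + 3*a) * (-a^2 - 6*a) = -a^4 - 9*a^3 - 18*a^2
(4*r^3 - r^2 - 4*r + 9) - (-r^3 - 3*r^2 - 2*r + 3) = 5*r^3 + 2*r^2 - 2*r + 6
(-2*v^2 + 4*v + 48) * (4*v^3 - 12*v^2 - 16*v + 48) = -8*v^5 + 40*v^4 + 176*v^3 - 736*v^2 - 576*v + 2304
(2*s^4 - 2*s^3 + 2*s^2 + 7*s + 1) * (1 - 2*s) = -4*s^5 + 6*s^4 - 6*s^3 - 12*s^2 + 5*s + 1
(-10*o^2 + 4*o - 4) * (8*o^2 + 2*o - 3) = -80*o^4 + 12*o^3 + 6*o^2 - 20*o + 12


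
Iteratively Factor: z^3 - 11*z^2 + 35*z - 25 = (z - 5)*(z^2 - 6*z + 5) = (z - 5)*(z - 1)*(z - 5)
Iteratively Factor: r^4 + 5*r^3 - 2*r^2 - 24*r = (r)*(r^3 + 5*r^2 - 2*r - 24) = r*(r + 3)*(r^2 + 2*r - 8) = r*(r - 2)*(r + 3)*(r + 4)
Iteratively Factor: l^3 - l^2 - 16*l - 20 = (l + 2)*(l^2 - 3*l - 10) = (l - 5)*(l + 2)*(l + 2)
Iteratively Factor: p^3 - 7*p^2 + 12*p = (p)*(p^2 - 7*p + 12) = p*(p - 3)*(p - 4)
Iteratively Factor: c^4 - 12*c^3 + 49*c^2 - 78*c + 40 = (c - 4)*(c^3 - 8*c^2 + 17*c - 10) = (c - 5)*(c - 4)*(c^2 - 3*c + 2) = (c - 5)*(c - 4)*(c - 2)*(c - 1)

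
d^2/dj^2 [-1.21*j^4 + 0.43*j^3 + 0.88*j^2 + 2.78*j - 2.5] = -14.52*j^2 + 2.58*j + 1.76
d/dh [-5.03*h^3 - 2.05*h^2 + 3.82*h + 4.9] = -15.09*h^2 - 4.1*h + 3.82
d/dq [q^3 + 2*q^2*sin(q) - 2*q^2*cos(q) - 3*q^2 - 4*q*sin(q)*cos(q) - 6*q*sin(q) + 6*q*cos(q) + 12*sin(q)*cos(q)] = 2*sqrt(2)*q^2*sin(q + pi/4) + 3*q^2 - 2*q*sin(q) - 10*q*cos(q) - 4*q*cos(2*q) - 6*q - 2*sin(2*q) + 12*cos(2*q) + 6*sqrt(2)*cos(q + pi/4)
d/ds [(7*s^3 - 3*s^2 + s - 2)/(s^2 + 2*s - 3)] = (7*s^4 + 28*s^3 - 70*s^2 + 22*s + 1)/(s^4 + 4*s^3 - 2*s^2 - 12*s + 9)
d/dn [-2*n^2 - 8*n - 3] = -4*n - 8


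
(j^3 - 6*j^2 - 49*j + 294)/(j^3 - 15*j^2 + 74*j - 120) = (j^2 - 49)/(j^2 - 9*j + 20)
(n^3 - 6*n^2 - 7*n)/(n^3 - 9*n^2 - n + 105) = n*(n + 1)/(n^2 - 2*n - 15)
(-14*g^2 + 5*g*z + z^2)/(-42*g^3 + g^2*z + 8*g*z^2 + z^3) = 1/(3*g + z)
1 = 1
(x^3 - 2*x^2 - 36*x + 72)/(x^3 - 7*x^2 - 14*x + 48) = (x^2 - 36)/(x^2 - 5*x - 24)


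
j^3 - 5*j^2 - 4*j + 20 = (j - 5)*(j - 2)*(j + 2)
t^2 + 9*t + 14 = (t + 2)*(t + 7)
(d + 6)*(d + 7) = d^2 + 13*d + 42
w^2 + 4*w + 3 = (w + 1)*(w + 3)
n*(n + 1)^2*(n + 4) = n^4 + 6*n^3 + 9*n^2 + 4*n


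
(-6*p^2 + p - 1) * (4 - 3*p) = 18*p^3 - 27*p^2 + 7*p - 4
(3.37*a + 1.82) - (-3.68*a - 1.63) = 7.05*a + 3.45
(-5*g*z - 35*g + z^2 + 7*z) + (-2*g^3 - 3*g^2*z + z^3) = -2*g^3 - 3*g^2*z - 5*g*z - 35*g + z^3 + z^2 + 7*z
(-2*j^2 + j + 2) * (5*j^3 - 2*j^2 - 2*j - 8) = -10*j^5 + 9*j^4 + 12*j^3 + 10*j^2 - 12*j - 16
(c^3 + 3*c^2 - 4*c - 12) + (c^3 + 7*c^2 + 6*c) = 2*c^3 + 10*c^2 + 2*c - 12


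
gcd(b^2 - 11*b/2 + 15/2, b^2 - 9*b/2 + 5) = b - 5/2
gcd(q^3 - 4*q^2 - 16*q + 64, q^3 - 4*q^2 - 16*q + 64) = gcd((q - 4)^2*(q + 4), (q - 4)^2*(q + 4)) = q^3 - 4*q^2 - 16*q + 64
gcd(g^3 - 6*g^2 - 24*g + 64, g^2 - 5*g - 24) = g - 8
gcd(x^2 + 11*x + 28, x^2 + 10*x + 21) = x + 7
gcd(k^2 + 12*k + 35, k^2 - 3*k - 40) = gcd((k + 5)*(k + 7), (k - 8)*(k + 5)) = k + 5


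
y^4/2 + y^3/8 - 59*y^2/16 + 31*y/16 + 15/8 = (y/2 + 1/4)*(y - 2)*(y - 5/4)*(y + 3)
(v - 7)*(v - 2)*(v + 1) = v^3 - 8*v^2 + 5*v + 14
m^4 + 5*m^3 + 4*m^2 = m^2*(m + 1)*(m + 4)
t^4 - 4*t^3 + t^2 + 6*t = t*(t - 3)*(t - 2)*(t + 1)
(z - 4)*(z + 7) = z^2 + 3*z - 28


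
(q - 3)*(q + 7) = q^2 + 4*q - 21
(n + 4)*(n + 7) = n^2 + 11*n + 28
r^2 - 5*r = r*(r - 5)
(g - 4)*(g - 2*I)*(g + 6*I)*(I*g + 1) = I*g^4 - 3*g^3 - 4*I*g^3 + 12*g^2 + 16*I*g^2 + 12*g - 64*I*g - 48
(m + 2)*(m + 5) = m^2 + 7*m + 10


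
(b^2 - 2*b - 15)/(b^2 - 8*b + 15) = (b + 3)/(b - 3)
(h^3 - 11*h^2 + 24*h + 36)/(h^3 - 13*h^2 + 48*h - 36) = (h + 1)/(h - 1)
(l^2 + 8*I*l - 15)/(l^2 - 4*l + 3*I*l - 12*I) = (l + 5*I)/(l - 4)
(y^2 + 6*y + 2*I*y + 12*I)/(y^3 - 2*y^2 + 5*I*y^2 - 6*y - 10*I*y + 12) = (y + 6)/(y^2 + y*(-2 + 3*I) - 6*I)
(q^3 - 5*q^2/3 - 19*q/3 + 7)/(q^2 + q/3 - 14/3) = (q^2 - 4*q + 3)/(q - 2)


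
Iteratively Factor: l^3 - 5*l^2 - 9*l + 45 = (l - 3)*(l^2 - 2*l - 15) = (l - 3)*(l + 3)*(l - 5)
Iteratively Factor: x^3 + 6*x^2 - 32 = (x + 4)*(x^2 + 2*x - 8) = (x + 4)^2*(x - 2)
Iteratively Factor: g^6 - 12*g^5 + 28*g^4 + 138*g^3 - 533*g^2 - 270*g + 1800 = (g - 4)*(g^5 - 8*g^4 - 4*g^3 + 122*g^2 - 45*g - 450) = (g - 5)*(g - 4)*(g^4 - 3*g^3 - 19*g^2 + 27*g + 90) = (g - 5)^2*(g - 4)*(g^3 + 2*g^2 - 9*g - 18) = (g - 5)^2*(g - 4)*(g - 3)*(g^2 + 5*g + 6) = (g - 5)^2*(g - 4)*(g - 3)*(g + 2)*(g + 3)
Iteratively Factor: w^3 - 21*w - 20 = (w + 4)*(w^2 - 4*w - 5) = (w - 5)*(w + 4)*(w + 1)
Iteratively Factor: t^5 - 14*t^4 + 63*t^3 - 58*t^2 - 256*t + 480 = (t + 2)*(t^4 - 16*t^3 + 95*t^2 - 248*t + 240) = (t - 3)*(t + 2)*(t^3 - 13*t^2 + 56*t - 80) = (t - 5)*(t - 3)*(t + 2)*(t^2 - 8*t + 16) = (t - 5)*(t - 4)*(t - 3)*(t + 2)*(t - 4)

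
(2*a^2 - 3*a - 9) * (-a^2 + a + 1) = -2*a^4 + 5*a^3 + 8*a^2 - 12*a - 9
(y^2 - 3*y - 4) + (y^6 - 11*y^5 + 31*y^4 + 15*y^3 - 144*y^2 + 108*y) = y^6 - 11*y^5 + 31*y^4 + 15*y^3 - 143*y^2 + 105*y - 4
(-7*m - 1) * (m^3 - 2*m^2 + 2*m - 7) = -7*m^4 + 13*m^3 - 12*m^2 + 47*m + 7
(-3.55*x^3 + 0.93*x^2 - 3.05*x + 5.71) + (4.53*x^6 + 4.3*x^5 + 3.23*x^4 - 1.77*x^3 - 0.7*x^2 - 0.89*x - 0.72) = 4.53*x^6 + 4.3*x^5 + 3.23*x^4 - 5.32*x^3 + 0.23*x^2 - 3.94*x + 4.99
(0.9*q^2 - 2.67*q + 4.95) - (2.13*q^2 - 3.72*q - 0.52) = -1.23*q^2 + 1.05*q + 5.47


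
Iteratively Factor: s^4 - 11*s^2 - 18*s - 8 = (s + 1)*(s^3 - s^2 - 10*s - 8) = (s + 1)*(s + 2)*(s^2 - 3*s - 4) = (s - 4)*(s + 1)*(s + 2)*(s + 1)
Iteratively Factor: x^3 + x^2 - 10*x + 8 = (x - 2)*(x^2 + 3*x - 4) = (x - 2)*(x - 1)*(x + 4)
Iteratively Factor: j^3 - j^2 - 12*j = (j - 4)*(j^2 + 3*j) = j*(j - 4)*(j + 3)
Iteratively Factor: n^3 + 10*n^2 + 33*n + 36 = (n + 4)*(n^2 + 6*n + 9) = (n + 3)*(n + 4)*(n + 3)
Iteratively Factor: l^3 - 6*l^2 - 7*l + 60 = (l - 4)*(l^2 - 2*l - 15) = (l - 5)*(l - 4)*(l + 3)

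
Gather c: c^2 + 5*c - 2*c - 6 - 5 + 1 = c^2 + 3*c - 10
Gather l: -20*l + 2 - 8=-20*l - 6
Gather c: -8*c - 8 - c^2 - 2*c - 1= -c^2 - 10*c - 9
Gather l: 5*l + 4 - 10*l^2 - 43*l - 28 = -10*l^2 - 38*l - 24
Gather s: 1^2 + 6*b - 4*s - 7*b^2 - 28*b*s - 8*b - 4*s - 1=-7*b^2 - 2*b + s*(-28*b - 8)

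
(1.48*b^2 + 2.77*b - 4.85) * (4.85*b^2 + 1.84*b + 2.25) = 7.178*b^4 + 16.1577*b^3 - 15.0957*b^2 - 2.6915*b - 10.9125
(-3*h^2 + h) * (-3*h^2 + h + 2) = 9*h^4 - 6*h^3 - 5*h^2 + 2*h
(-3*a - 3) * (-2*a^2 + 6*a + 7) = 6*a^3 - 12*a^2 - 39*a - 21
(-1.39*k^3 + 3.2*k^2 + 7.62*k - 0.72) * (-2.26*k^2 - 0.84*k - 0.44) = 3.1414*k^5 - 6.0644*k^4 - 19.2976*k^3 - 6.1816*k^2 - 2.748*k + 0.3168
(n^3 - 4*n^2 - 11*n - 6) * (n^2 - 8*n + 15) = n^5 - 12*n^4 + 36*n^3 + 22*n^2 - 117*n - 90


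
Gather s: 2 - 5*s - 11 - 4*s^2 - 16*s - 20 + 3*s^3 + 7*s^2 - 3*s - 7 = 3*s^3 + 3*s^2 - 24*s - 36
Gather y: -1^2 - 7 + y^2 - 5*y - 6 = y^2 - 5*y - 14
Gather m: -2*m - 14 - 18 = -2*m - 32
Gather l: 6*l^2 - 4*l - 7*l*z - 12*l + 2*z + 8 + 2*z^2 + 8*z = 6*l^2 + l*(-7*z - 16) + 2*z^2 + 10*z + 8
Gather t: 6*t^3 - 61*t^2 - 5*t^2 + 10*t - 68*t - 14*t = 6*t^3 - 66*t^2 - 72*t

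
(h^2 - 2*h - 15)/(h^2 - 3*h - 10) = (h + 3)/(h + 2)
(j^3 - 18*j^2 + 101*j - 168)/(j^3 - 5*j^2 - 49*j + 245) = (j^2 - 11*j + 24)/(j^2 + 2*j - 35)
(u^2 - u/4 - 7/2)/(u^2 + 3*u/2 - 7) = (4*u + 7)/(2*(2*u + 7))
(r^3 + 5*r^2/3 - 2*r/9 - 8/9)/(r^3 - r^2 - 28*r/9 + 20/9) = (3*r^2 + 7*r + 4)/(3*r^2 - r - 10)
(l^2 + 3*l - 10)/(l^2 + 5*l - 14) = (l + 5)/(l + 7)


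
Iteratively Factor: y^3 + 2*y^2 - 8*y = (y - 2)*(y^2 + 4*y) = (y - 2)*(y + 4)*(y)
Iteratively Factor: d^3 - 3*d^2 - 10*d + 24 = (d - 4)*(d^2 + d - 6) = (d - 4)*(d - 2)*(d + 3)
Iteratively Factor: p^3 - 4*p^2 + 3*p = (p - 3)*(p^2 - p) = (p - 3)*(p - 1)*(p)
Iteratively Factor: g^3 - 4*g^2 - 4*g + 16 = (g - 4)*(g^2 - 4) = (g - 4)*(g + 2)*(g - 2)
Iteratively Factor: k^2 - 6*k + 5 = (k - 1)*(k - 5)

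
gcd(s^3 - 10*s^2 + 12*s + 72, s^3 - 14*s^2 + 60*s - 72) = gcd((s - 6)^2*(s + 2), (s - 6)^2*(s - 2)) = s^2 - 12*s + 36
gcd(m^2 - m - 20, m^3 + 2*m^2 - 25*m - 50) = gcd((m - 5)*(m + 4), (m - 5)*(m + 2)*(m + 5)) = m - 5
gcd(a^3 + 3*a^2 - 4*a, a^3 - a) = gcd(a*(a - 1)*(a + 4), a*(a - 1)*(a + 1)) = a^2 - a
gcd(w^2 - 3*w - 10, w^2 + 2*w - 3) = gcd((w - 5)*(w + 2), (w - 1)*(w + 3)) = 1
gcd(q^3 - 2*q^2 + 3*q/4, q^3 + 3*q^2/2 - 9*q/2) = q^2 - 3*q/2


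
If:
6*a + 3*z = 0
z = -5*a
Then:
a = 0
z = 0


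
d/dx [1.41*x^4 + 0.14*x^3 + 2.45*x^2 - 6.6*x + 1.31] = 5.64*x^3 + 0.42*x^2 + 4.9*x - 6.6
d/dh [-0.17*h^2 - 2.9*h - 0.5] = -0.34*h - 2.9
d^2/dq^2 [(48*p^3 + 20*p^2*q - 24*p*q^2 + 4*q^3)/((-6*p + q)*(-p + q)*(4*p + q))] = 24*p*(1952*p^6 + 1440*p^5*q - 1356*p^4*q^2 + 609*p^3*q^3 - 171*p^2*q^4 + 27*p*q^5 - q^6)/(13824*p^9 - 38016*p^8*q + 29664*p^7*q^2 + 584*p^6*q^3 - 6876*p^5*q^4 + 426*p^4*q^5 + 441*p^3*q^6 - 39*p^2*q^7 - 9*p*q^8 + q^9)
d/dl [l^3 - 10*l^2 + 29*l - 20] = 3*l^2 - 20*l + 29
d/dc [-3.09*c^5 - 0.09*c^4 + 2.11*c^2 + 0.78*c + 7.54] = -15.45*c^4 - 0.36*c^3 + 4.22*c + 0.78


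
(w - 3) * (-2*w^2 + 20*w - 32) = -2*w^3 + 26*w^2 - 92*w + 96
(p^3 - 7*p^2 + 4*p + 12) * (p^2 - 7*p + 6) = p^5 - 14*p^4 + 59*p^3 - 58*p^2 - 60*p + 72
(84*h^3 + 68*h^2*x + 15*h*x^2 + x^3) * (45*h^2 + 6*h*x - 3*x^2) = 3780*h^5 + 3564*h^4*x + 831*h^3*x^2 - 69*h^2*x^3 - 39*h*x^4 - 3*x^5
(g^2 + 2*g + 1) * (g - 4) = g^3 - 2*g^2 - 7*g - 4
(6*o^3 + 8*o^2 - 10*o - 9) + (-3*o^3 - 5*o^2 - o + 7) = 3*o^3 + 3*o^2 - 11*o - 2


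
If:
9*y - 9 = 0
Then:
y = 1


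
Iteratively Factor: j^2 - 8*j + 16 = (j - 4)*(j - 4)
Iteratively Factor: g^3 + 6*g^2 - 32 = (g + 4)*(g^2 + 2*g - 8) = (g + 4)^2*(g - 2)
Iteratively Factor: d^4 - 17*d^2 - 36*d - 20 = (d + 1)*(d^3 - d^2 - 16*d - 20) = (d + 1)*(d + 2)*(d^2 - 3*d - 10) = (d - 5)*(d + 1)*(d + 2)*(d + 2)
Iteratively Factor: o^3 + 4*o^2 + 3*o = (o)*(o^2 + 4*o + 3) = o*(o + 1)*(o + 3)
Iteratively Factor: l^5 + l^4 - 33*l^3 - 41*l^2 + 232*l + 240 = (l + 4)*(l^4 - 3*l^3 - 21*l^2 + 43*l + 60) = (l - 5)*(l + 4)*(l^3 + 2*l^2 - 11*l - 12) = (l - 5)*(l + 4)^2*(l^2 - 2*l - 3) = (l - 5)*(l + 1)*(l + 4)^2*(l - 3)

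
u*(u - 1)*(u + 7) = u^3 + 6*u^2 - 7*u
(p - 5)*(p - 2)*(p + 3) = p^3 - 4*p^2 - 11*p + 30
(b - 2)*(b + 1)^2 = b^3 - 3*b - 2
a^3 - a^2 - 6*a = a*(a - 3)*(a + 2)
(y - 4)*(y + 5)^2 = y^3 + 6*y^2 - 15*y - 100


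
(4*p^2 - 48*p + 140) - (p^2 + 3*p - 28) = 3*p^2 - 51*p + 168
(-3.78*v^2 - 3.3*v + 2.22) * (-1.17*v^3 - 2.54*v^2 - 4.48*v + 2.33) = 4.4226*v^5 + 13.4622*v^4 + 22.719*v^3 + 0.3378*v^2 - 17.6346*v + 5.1726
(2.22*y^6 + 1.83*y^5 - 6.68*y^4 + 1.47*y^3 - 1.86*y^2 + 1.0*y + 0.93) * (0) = 0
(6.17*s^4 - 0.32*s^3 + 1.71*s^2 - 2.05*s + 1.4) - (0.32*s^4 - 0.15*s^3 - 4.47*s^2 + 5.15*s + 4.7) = 5.85*s^4 - 0.17*s^3 + 6.18*s^2 - 7.2*s - 3.3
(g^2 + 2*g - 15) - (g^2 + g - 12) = g - 3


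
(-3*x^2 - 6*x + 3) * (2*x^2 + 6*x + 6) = -6*x^4 - 30*x^3 - 48*x^2 - 18*x + 18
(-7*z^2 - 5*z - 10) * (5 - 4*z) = 28*z^3 - 15*z^2 + 15*z - 50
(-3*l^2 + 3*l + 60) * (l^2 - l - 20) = -3*l^4 + 6*l^3 + 117*l^2 - 120*l - 1200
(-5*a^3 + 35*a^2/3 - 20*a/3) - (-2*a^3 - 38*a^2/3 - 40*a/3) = -3*a^3 + 73*a^2/3 + 20*a/3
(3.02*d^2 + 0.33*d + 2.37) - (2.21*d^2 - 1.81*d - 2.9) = 0.81*d^2 + 2.14*d + 5.27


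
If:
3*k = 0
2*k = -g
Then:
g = 0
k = 0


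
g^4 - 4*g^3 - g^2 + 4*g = g*(g - 4)*(g - 1)*(g + 1)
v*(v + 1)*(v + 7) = v^3 + 8*v^2 + 7*v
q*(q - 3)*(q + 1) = q^3 - 2*q^2 - 3*q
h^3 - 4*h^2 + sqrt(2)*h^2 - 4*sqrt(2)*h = h*(h - 4)*(h + sqrt(2))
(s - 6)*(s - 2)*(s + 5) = s^3 - 3*s^2 - 28*s + 60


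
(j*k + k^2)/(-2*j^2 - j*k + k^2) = -k/(2*j - k)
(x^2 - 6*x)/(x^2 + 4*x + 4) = x*(x - 6)/(x^2 + 4*x + 4)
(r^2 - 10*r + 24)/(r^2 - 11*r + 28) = (r - 6)/(r - 7)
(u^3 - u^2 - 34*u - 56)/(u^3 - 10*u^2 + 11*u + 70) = (u + 4)/(u - 5)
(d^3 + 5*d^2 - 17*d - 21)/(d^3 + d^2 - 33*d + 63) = (d + 1)/(d - 3)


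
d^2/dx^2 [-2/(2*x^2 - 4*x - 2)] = 2*(-x^2 + 2*x + 4*(x - 1)^2 + 1)/(-x^2 + 2*x + 1)^3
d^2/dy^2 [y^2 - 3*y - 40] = 2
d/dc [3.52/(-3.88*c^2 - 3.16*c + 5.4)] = (27.3152*c + 11.1232)/(3.88*c^2 + 3.16*c - 5.4)^2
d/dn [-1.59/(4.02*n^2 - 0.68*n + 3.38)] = (12.7836*n - 1.0812)/(4.02*n^2 - 0.68*n + 3.38)^2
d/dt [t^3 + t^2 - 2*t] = 3*t^2 + 2*t - 2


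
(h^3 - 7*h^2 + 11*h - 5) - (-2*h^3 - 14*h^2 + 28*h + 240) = 3*h^3 + 7*h^2 - 17*h - 245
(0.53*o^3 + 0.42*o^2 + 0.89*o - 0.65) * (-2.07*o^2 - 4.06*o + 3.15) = -1.0971*o^5 - 3.0212*o^4 - 1.878*o^3 - 0.9449*o^2 + 5.4425*o - 2.0475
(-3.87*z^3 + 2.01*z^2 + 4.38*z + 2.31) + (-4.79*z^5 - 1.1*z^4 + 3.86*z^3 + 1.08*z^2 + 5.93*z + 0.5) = -4.79*z^5 - 1.1*z^4 - 0.0100000000000002*z^3 + 3.09*z^2 + 10.31*z + 2.81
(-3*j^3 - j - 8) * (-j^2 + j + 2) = 3*j^5 - 3*j^4 - 5*j^3 + 7*j^2 - 10*j - 16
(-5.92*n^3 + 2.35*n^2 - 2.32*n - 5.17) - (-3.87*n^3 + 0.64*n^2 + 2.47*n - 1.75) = -2.05*n^3 + 1.71*n^2 - 4.79*n - 3.42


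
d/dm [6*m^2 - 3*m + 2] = 12*m - 3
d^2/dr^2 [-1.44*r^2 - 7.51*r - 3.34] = -2.88000000000000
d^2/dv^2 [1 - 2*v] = 0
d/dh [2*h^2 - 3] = 4*h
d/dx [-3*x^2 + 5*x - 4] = 5 - 6*x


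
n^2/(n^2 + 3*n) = n/(n + 3)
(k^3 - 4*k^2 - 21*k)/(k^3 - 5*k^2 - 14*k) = (k + 3)/(k + 2)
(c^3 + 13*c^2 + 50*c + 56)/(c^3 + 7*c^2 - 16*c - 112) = (c + 2)/(c - 4)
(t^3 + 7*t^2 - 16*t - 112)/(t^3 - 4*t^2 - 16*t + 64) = (t + 7)/(t - 4)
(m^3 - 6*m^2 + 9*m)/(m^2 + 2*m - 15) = m*(m - 3)/(m + 5)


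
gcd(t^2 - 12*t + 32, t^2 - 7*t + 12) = t - 4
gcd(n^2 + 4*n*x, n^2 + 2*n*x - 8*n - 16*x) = 1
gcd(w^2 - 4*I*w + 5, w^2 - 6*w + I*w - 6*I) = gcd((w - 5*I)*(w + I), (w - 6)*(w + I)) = w + I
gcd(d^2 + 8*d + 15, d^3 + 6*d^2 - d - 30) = d^2 + 8*d + 15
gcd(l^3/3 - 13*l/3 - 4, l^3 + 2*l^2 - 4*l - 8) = 1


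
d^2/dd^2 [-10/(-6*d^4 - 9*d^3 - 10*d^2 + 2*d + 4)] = 20*(-(36*d^2 + 27*d + 10)*(6*d^4 + 9*d^3 + 10*d^2 - 2*d - 4) + (24*d^3 + 27*d^2 + 20*d - 2)^2)/(6*d^4 + 9*d^3 + 10*d^2 - 2*d - 4)^3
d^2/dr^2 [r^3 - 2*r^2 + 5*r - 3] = 6*r - 4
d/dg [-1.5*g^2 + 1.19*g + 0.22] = 1.19 - 3.0*g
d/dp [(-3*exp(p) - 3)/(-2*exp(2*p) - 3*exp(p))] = 3*(-2*exp(2*p) - 4*exp(p) - 3)*exp(-p)/(4*exp(2*p) + 12*exp(p) + 9)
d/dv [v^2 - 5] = 2*v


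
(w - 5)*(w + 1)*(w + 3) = w^3 - w^2 - 17*w - 15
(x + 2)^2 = x^2 + 4*x + 4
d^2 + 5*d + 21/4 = (d + 3/2)*(d + 7/2)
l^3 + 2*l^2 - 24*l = l*(l - 4)*(l + 6)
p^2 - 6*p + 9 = (p - 3)^2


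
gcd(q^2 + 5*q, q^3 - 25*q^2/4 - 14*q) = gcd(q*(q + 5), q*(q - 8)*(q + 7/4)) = q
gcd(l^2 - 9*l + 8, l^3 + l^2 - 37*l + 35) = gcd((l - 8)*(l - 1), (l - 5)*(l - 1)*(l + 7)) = l - 1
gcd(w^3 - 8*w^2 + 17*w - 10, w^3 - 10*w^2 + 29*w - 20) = w^2 - 6*w + 5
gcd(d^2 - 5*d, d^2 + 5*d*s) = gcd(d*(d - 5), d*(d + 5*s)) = d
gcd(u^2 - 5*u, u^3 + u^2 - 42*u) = u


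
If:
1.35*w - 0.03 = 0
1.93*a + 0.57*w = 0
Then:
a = -0.01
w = 0.02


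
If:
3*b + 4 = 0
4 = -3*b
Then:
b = -4/3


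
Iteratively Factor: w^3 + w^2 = (w)*(w^2 + w) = w*(w + 1)*(w)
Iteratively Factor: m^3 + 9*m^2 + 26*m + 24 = (m + 2)*(m^2 + 7*m + 12) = (m + 2)*(m + 3)*(m + 4)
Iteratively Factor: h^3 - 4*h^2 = (h)*(h^2 - 4*h) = h^2*(h - 4)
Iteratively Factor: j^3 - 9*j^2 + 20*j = (j)*(j^2 - 9*j + 20) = j*(j - 5)*(j - 4)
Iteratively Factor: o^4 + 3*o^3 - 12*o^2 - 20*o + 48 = (o + 3)*(o^3 - 12*o + 16) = (o - 2)*(o + 3)*(o^2 + 2*o - 8) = (o - 2)*(o + 3)*(o + 4)*(o - 2)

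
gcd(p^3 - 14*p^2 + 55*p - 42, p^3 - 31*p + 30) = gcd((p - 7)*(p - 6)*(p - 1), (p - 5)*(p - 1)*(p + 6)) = p - 1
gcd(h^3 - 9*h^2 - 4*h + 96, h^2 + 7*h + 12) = h + 3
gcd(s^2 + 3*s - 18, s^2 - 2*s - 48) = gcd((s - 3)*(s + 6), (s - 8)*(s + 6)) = s + 6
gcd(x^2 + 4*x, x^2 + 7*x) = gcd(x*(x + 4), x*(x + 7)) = x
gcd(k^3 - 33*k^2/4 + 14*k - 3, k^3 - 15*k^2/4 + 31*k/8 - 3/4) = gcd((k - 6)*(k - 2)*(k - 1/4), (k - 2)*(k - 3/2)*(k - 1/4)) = k^2 - 9*k/4 + 1/2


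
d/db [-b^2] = -2*b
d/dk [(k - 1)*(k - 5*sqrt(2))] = 2*k - 5*sqrt(2) - 1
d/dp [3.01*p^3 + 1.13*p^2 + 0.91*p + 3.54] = 9.03*p^2 + 2.26*p + 0.91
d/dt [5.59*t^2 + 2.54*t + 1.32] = 11.18*t + 2.54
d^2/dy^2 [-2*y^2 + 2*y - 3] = -4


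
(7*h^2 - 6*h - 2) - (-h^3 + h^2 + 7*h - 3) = h^3 + 6*h^2 - 13*h + 1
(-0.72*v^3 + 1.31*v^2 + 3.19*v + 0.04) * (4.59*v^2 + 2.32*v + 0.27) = -3.3048*v^5 + 4.3425*v^4 + 17.4869*v^3 + 7.9381*v^2 + 0.9541*v + 0.0108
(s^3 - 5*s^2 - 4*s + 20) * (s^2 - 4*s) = s^5 - 9*s^4 + 16*s^3 + 36*s^2 - 80*s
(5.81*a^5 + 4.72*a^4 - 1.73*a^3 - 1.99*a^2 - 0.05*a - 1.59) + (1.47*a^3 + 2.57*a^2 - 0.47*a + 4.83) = 5.81*a^5 + 4.72*a^4 - 0.26*a^3 + 0.58*a^2 - 0.52*a + 3.24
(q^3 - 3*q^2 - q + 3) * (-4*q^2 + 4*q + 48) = -4*q^5 + 16*q^4 + 40*q^3 - 160*q^2 - 36*q + 144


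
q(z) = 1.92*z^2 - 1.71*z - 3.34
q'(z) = 3.84*z - 1.71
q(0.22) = -3.62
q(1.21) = -2.60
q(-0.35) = -2.51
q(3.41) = 13.15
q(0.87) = -3.37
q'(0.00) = -1.71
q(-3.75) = 30.07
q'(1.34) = 3.44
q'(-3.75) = -16.11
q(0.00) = -3.34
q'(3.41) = 11.38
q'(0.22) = -0.87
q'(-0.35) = -3.05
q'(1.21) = 2.94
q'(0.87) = 1.63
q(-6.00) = 76.04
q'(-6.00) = -24.75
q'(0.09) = -1.36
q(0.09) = -3.48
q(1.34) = -2.18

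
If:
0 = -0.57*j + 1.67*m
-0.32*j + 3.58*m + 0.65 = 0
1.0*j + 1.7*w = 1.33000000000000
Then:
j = -0.72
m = -0.25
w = 1.21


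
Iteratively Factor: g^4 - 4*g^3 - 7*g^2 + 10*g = (g + 2)*(g^3 - 6*g^2 + 5*g) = (g - 1)*(g + 2)*(g^2 - 5*g) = g*(g - 1)*(g + 2)*(g - 5)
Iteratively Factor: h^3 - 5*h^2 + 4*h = (h - 4)*(h^2 - h) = (h - 4)*(h - 1)*(h)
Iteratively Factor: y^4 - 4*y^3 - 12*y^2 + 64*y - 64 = (y - 2)*(y^3 - 2*y^2 - 16*y + 32) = (y - 2)^2*(y^2 - 16) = (y - 2)^2*(y + 4)*(y - 4)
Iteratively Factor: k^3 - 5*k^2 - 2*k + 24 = (k - 3)*(k^2 - 2*k - 8) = (k - 4)*(k - 3)*(k + 2)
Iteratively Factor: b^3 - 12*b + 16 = (b + 4)*(b^2 - 4*b + 4) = (b - 2)*(b + 4)*(b - 2)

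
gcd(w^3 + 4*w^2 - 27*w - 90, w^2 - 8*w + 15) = w - 5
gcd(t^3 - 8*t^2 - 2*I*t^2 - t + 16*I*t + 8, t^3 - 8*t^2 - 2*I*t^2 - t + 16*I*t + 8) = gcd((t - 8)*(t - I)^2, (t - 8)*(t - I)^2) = t^3 + t^2*(-8 - 2*I) + t*(-1 + 16*I) + 8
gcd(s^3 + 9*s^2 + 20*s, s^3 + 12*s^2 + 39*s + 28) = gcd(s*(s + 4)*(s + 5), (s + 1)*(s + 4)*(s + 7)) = s + 4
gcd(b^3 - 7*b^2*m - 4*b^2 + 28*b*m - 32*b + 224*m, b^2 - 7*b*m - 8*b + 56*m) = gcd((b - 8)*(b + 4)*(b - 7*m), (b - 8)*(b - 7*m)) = b^2 - 7*b*m - 8*b + 56*m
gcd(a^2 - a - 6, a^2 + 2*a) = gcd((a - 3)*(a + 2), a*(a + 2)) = a + 2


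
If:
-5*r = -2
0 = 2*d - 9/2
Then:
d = 9/4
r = 2/5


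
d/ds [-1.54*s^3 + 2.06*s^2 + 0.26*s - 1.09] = -4.62*s^2 + 4.12*s + 0.26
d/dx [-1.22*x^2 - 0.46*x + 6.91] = -2.44*x - 0.46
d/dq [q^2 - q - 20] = 2*q - 1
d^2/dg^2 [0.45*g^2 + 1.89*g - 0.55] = 0.900000000000000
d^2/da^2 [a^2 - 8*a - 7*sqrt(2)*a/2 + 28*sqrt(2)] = 2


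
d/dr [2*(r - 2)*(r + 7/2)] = 4*r + 3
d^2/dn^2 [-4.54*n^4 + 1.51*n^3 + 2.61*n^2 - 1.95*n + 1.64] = -54.48*n^2 + 9.06*n + 5.22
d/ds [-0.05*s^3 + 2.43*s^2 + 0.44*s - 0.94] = -0.15*s^2 + 4.86*s + 0.44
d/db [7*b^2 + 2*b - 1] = 14*b + 2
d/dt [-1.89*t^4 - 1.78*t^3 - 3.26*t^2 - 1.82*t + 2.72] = -7.56*t^3 - 5.34*t^2 - 6.52*t - 1.82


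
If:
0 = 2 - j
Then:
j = 2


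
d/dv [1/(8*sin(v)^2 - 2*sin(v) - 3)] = 2*(1 - 8*sin(v))*cos(v)/(-8*sin(v)^2 + 2*sin(v) + 3)^2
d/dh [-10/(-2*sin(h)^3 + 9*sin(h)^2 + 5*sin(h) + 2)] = 10*(-6*sin(h)^2 + 18*sin(h) + 5)*cos(h)/(-2*sin(h)^3 + 9*sin(h)^2 + 5*sin(h) + 2)^2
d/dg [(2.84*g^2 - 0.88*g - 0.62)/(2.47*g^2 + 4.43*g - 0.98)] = (14.7548*g^2 - 2.5036*g + 3.609)/(6.1009*g^4 + 21.8842*g^3 + 14.7837*g^2 - 8.6828*g + 0.9604)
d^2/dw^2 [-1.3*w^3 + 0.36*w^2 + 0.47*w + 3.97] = 0.72 - 7.8*w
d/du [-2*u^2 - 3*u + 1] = -4*u - 3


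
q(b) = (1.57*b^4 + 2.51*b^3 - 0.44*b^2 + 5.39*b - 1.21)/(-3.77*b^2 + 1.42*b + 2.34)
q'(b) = (7.54*b - 1.42)*(1.57*b^4 + 2.51*b^3 - 0.44*b^2 + 5.39*b - 1.21)/(-3.77*b^2 + 1.42*b + 2.34)^2 + (6.28*b^3 + 7.53*b^2 - 0.88*b + 5.39)/(-3.77*b^2 + 1.42*b + 2.34)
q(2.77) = -6.89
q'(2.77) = -2.65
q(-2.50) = -0.19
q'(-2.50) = 1.60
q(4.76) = -14.30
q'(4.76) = -4.67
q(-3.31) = -1.68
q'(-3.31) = 2.12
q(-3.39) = -1.86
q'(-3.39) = 2.18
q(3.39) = -8.77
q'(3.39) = -3.37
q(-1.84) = 0.79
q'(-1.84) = 1.43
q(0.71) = 2.55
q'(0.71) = 14.40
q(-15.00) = -81.67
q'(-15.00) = 11.68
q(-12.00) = -50.38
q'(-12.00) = 9.19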